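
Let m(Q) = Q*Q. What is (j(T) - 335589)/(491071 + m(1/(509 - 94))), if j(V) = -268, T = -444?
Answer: -57842971825/84574702976 ≈ -0.68393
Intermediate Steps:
m(Q) = Q**2
(j(T) - 335589)/(491071 + m(1/(509 - 94))) = (-268 - 335589)/(491071 + (1/(509 - 94))**2) = -335857/(491071 + (1/415)**2) = -335857/(491071 + 1/172225) = -335857/84574702976/172225 = -335857*172225/84574702976 = -57842971825/84574702976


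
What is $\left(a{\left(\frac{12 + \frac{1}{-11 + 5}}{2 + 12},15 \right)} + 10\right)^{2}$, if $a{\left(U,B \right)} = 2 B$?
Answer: $1600$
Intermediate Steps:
$\left(a{\left(\frac{12 + \frac{1}{-11 + 5}}{2 + 12},15 \right)} + 10\right)^{2} = \left(2 \cdot 15 + 10\right)^{2} = \left(30 + 10\right)^{2} = 40^{2} = 1600$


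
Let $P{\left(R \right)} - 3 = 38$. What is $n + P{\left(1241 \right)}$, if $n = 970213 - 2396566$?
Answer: $-1426312$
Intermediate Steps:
$P{\left(R \right)} = 41$ ($P{\left(R \right)} = 3 + 38 = 41$)
$n = -1426353$ ($n = 970213 - 2396566 = -1426353$)
$n + P{\left(1241 \right)} = -1426353 + 41 = -1426312$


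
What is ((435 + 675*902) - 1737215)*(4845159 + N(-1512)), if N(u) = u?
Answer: -5463294760710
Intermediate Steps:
((435 + 675*902) - 1737215)*(4845159 + N(-1512)) = ((435 + 675*902) - 1737215)*(4845159 - 1512) = ((435 + 608850) - 1737215)*4843647 = (609285 - 1737215)*4843647 = -1127930*4843647 = -5463294760710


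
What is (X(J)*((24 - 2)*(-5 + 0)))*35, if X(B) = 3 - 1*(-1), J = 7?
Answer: -15400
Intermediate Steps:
X(B) = 4 (X(B) = 3 + 1 = 4)
(X(J)*((24 - 2)*(-5 + 0)))*35 = (4*((24 - 2)*(-5 + 0)))*35 = (4*(22*(-5)))*35 = (4*(-110))*35 = -440*35 = -15400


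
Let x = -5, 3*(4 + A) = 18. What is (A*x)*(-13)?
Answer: 130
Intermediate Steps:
A = 2 (A = -4 + (⅓)*18 = -4 + 6 = 2)
(A*x)*(-13) = (2*(-5))*(-13) = -10*(-13) = 130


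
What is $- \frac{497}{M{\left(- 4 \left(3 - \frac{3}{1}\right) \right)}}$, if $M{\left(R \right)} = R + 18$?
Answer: $- \frac{497}{18} \approx -27.611$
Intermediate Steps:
$M{\left(R \right)} = 18 + R$
$- \frac{497}{M{\left(- 4 \left(3 - \frac{3}{1}\right) \right)}} = - \frac{497}{18 - 4 \left(3 - \frac{3}{1}\right)} = - \frac{497}{18 - 4 \left(3 - 3\right)} = - \frac{497}{18 - 0} = - \frac{497}{18 + 0} = - \frac{497}{18}$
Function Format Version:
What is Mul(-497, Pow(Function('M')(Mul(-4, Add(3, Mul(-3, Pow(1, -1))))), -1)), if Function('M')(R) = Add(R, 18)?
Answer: Rational(-497, 18) ≈ -27.611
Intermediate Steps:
Function('M')(R) = Add(18, R)
Mul(-497, Pow(Function('M')(Mul(-4, Add(3, Mul(-3, Pow(1, -1))))), -1)) = Mul(-497, Pow(Add(18, Mul(-4, Add(3, Mul(-3, Pow(1, -1))))), -1)) = Mul(-497, Pow(Add(18, Mul(-4, Add(3, Mul(-3, 1)))), -1)) = Mul(-497, Pow(Add(18, Mul(-4, Add(3, -3))), -1)) = Mul(-497, Pow(Add(18, Mul(-4, 0)), -1)) = Mul(-497, Pow(Add(18, 0), -1)) = Mul(-497, Pow(18, -1)) = Mul(-497, Rational(1, 18)) = Rational(-497, 18)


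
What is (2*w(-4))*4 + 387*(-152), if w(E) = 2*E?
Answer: -58888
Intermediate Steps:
(2*w(-4))*4 + 387*(-152) = (2*(2*(-4)))*4 + 387*(-152) = (2*(-8))*4 - 58824 = -16*4 - 58824 = -64 - 58824 = -58888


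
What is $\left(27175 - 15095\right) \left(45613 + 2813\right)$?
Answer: $584986080$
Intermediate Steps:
$\left(27175 - 15095\right) \left(45613 + 2813\right) = 12080 \cdot 48426 = 584986080$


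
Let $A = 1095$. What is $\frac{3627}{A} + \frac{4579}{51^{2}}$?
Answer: $\frac{4815944}{949365} \approx 5.0728$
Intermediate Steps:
$\frac{3627}{A} + \frac{4579}{51^{2}} = \frac{3627}{1095} + \frac{4579}{51^{2}} = 3627 \cdot \frac{1}{1095} + \frac{4579}{2601} = \frac{1209}{365} + 4579 \cdot \frac{1}{2601} = \frac{1209}{365} + \frac{4579}{2601} = \frac{4815944}{949365}$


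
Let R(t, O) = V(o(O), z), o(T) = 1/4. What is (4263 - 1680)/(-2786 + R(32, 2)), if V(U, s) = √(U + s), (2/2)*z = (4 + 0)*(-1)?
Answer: -28784952/31047199 - 5166*I*√15/31047199 ≈ -0.92714 - 0.00064443*I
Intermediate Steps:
z = -4 (z = (4 + 0)*(-1) = 4*(-1) = -4)
o(T) = ¼ (o(T) = 1*(¼) = ¼)
R(t, O) = I*√15/2 (R(t, O) = √(¼ - 4) = √(-15/4) = I*√15/2)
(4263 - 1680)/(-2786 + R(32, 2)) = (4263 - 1680)/(-2786 + I*√15/2) = 2583/(-2786 + I*√15/2)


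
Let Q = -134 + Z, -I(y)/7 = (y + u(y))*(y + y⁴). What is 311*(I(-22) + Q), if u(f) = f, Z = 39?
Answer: 22436776847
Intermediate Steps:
I(y) = -14*y*(y + y⁴) (I(y) = -7*(y + y)*(y + y⁴) = -7*2*y*(y + y⁴) = -14*y*(y + y⁴))
Q = -95 (Q = -134 + 39 = -95)
311*(I(-22) + Q) = 311*(-14*(-22)²*(1 + (-22)³) - 95) = 311*(-14*484*(1 - 10648) - 95) = 311*(-14*484*(-10647) - 95) = 311*(72144072 - 95) = 311*72143977 = 22436776847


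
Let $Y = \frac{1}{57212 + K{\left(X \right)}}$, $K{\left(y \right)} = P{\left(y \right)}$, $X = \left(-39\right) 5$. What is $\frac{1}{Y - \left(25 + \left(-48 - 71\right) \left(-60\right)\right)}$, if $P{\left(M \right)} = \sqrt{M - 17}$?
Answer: $\frac{2 \left(- \sqrt{53} + 28606 i\right)}{- 409923979 i + 14330 \sqrt{53}} \approx -0.00013957 + 8.3267 \cdot 10^{-17} i$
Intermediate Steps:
$X = -195$
$P{\left(M \right)} = \sqrt{-17 + M}$
$K{\left(y \right)} = \sqrt{-17 + y}$
$Y = \frac{1}{57212 + 2 i \sqrt{53}}$ ($Y = \frac{1}{57212 + \sqrt{-17 - 195}} = \frac{1}{57212 + \sqrt{-212}} = \frac{1}{57212 + 2 i \sqrt{53}} \approx 1.7479 \cdot 10^{-5} - 4.45 \cdot 10^{-9} i$)
$\frac{1}{Y - \left(25 + \left(-48 - 71\right) \left(-60\right)\right)} = \frac{1}{\left(\frac{14303}{818303289} - \frac{i \sqrt{53}}{1636606578}\right) - \left(25 + \left(-48 - 71\right) \left(-60\right)\right)} = \frac{1}{\left(\frac{14303}{818303289} - \frac{i \sqrt{53}}{1636606578}\right) - \left(25 - -7140\right)} = \frac{1}{\left(\frac{14303}{818303289} - \frac{i \sqrt{53}}{1636606578}\right) - 7165} = \frac{1}{- \frac{5863143051382}{818303289} - \frac{i \sqrt{53}}{1636606578}}$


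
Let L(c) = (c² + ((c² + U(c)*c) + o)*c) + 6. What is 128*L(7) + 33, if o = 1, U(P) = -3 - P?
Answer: -10847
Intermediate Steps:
L(c) = 6 + c² + c*(1 + c² + c*(-3 - c)) (L(c) = (c² + ((c² + (-3 - c)*c) + 1)*c) + 6 = (c² + ((c² + c*(-3 - c)) + 1)*c) + 6 = (c² + (1 + c² + c*(-3 - c))*c) + 6 = (c² + c*(1 + c² + c*(-3 - c))) + 6 = 6 + c² + c*(1 + c² + c*(-3 - c)))
128*L(7) + 33 = 128*(6 + 7 - 2*7²) + 33 = 128*(6 + 7 - 2*49) + 33 = 128*(6 + 7 - 98) + 33 = 128*(-85) + 33 = -10880 + 33 = -10847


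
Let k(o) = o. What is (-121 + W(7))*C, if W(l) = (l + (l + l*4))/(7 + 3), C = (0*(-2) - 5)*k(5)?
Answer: 2920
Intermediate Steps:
C = -25 (C = (0*(-2) - 5)*5 = (0 - 5)*5 = -5*5 = -25)
W(l) = 3*l/5 (W(l) = (l + (l + 4*l))/10 = (l + 5*l)*(⅒) = (6*l)*(⅒) = 3*l/5)
(-121 + W(7))*C = (-121 + (⅗)*7)*(-25) = (-121 + 21/5)*(-25) = -584/5*(-25) = 2920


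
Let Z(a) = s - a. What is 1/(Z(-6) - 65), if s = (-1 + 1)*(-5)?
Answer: -1/59 ≈ -0.016949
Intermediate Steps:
s = 0 (s = 0*(-5) = 0)
Z(a) = -a (Z(a) = 0 - a = -a)
1/(Z(-6) - 65) = 1/(-1*(-6) - 65) = 1/(6 - 65) = 1/(-59) = -1/59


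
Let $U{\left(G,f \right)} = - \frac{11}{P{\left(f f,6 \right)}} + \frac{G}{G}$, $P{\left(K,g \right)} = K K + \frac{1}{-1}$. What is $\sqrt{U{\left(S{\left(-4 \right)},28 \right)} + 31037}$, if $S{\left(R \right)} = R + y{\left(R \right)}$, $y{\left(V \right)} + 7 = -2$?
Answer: $\frac{\sqrt{1302908918026305}}{204885} \approx 176.18$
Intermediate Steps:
$y{\left(V \right)} = -9$ ($y{\left(V \right)} = -7 - 2 = -9$)
$S{\left(R \right)} = -9 + R$ ($S{\left(R \right)} = R - 9 = -9 + R$)
$P{\left(K,g \right)} = -1 + K^{2}$ ($P{\left(K,g \right)} = K^{2} - 1 = -1 + K^{2}$)
$U{\left(G,f \right)} = 1 - \frac{11}{-1 + f^{4}}$ ($U{\left(G,f \right)} = - \frac{11}{-1 + \left(f f\right)^{2}} + \frac{G}{G} = - \frac{11}{-1 + \left(f^{2}\right)^{2}} + 1 = - \frac{11}{-1 + f^{4}} + 1 = 1 - \frac{11}{-1 + f^{4}}$)
$\sqrt{U{\left(S{\left(-4 \right)},28 \right)} + 31037} = \sqrt{\frac{-12 + 28^{4}}{-1 + 28^{4}} + 31037} = \sqrt{\frac{-12 + 614656}{-1 + 614656} + 31037} = \sqrt{\frac{1}{614655} \cdot 614644 + 31037} = \sqrt{\frac{614644}{614655} + 31037} = \sqrt{\frac{19077661879}{614655}} = \frac{\sqrt{1302908918026305}}{204885}$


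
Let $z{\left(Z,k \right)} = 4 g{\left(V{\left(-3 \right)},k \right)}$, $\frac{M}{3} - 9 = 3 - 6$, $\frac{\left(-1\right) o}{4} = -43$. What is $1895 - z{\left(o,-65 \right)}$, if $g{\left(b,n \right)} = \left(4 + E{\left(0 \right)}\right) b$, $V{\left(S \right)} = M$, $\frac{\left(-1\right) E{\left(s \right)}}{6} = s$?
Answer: $1607$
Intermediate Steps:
$o = 172$ ($o = \left(-4\right) \left(-43\right) = 172$)
$M = 18$ ($M = 27 + 3 \left(3 - 6\right) = 27 + 3 \left(-3\right) = 27 - 9 = 18$)
$E{\left(s \right)} = - 6 s$
$V{\left(S \right)} = 18$
$g{\left(b,n \right)} = 4 b$ ($g{\left(b,n \right)} = \left(4 - 0\right) b = \left(4 + 0\right) b = 4 b$)
$z{\left(Z,k \right)} = 288$ ($z{\left(Z,k \right)} = 4 \cdot 4 \cdot 18 = 4 \cdot 72 = 288$)
$1895 - z{\left(o,-65 \right)} = 1895 - 288 = 1607$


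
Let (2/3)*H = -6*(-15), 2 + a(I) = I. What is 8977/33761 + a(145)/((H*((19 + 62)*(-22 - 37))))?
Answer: 5786818382/21781415565 ≈ 0.26568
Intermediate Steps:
a(I) = -2 + I
H = 135 (H = 3*(-6*(-15))/2 = (3/2)*90 = 135)
8977/33761 + a(145)/((H*((19 + 62)*(-22 - 37)))) = 8977/33761 + (-2 + 145)/((135*((19 + 62)*(-22 - 37)))) = 8977*(1/33761) + 143/((135*(81*(-59)))) = 8977/33761 + 143/((135*(-4779))) = 8977/33761 + 143/(-645165) = 8977/33761 + 143*(-1/645165) = 8977/33761 - 143/645165 = 5786818382/21781415565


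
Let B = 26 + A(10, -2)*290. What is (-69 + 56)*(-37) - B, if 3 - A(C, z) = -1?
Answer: -705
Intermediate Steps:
A(C, z) = 4 (A(C, z) = 3 - 1*(-1) = 3 + 1 = 4)
B = 1186 (B = 26 + 4*290 = 26 + 1160 = 1186)
(-69 + 56)*(-37) - B = (-69 + 56)*(-37) - 1*1186 = -13*(-37) - 1186 = 481 - 1186 = -705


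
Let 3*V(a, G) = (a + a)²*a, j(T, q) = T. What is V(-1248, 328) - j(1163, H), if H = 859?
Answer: -2591687819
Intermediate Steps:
V(a, G) = 4*a³/3 (V(a, G) = ((a + a)²*a)/3 = ((2*a)²*a)/3 = ((4*a²)*a)/3 = (4*a³)/3 = 4*a³/3)
V(-1248, 328) - j(1163, H) = (4/3)*(-1248)³ - 1*1163 = (4/3)*(-1943764992) - 1163 = -2591686656 - 1163 = -2591687819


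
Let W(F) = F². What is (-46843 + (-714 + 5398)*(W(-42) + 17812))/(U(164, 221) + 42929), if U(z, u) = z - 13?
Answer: 30549047/14360 ≈ 2127.4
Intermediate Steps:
U(z, u) = -13 + z
(-46843 + (-714 + 5398)*(W(-42) + 17812))/(U(164, 221) + 42929) = (-46843 + (-714 + 5398)*((-42)² + 17812))/((-13 + 164) + 42929) = (-46843 + 4684*(1764 + 17812))/(151 + 42929) = (-46843 + 4684*19576)/43080 = (-46843 + 91693984)*(1/43080) = 91647141*(1/43080) = 30549047/14360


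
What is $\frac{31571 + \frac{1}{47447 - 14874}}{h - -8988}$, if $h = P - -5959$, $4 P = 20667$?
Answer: $\frac{4113448736}{2620660715} \approx 1.5696$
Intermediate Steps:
$P = \frac{20667}{4}$ ($P = \frac{1}{4} \cdot 20667 = \frac{20667}{4} \approx 5166.8$)
$h = \frac{44503}{4}$ ($h = \frac{20667}{4} - -5959 = \frac{20667}{4} + 5959 = \frac{44503}{4} \approx 11126.0$)
$\frac{31571 + \frac{1}{47447 - 14874}}{h - -8988} = \frac{31571 + \frac{1}{47447 - 14874}}{\frac{44503}{4} - -8988} = \frac{31571 + \frac{1}{32573}}{\frac{44503}{4} + \left(-2027 + 11015\right)} = \frac{31571 + \frac{1}{32573}}{\frac{44503}{4} + 8988} = \frac{1028362184}{32573 \cdot \frac{80455}{4}} = \frac{1028362184}{32573} \cdot \frac{4}{80455} = \frac{4113448736}{2620660715}$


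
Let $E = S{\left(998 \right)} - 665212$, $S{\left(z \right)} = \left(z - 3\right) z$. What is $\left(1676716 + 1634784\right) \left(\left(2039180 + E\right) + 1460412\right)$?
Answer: $12674401985000$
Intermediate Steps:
$S{\left(z \right)} = z \left(-3 + z\right)$ ($S{\left(z \right)} = \left(-3 + z\right) z = z \left(-3 + z\right)$)
$E = 327798$ ($E = 998 \left(-3 + 998\right) - 665212 = 998 \cdot 995 - 665212 = 993010 - 665212 = 327798$)
$\left(1676716 + 1634784\right) \left(\left(2039180 + E\right) + 1460412\right) = \left(1676716 + 1634784\right) \left(\left(2039180 + 327798\right) + 1460412\right) = 3311500 \left(2366978 + 1460412\right) = 3311500 \cdot 3827390 = 12674401985000$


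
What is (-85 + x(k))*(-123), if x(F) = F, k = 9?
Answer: 9348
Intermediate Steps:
(-85 + x(k))*(-123) = (-85 + 9)*(-123) = -76*(-123) = 9348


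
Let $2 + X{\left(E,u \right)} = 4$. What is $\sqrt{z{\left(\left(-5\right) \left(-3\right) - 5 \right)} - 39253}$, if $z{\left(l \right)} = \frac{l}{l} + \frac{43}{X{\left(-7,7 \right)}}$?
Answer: $\frac{i \sqrt{156922}}{2} \approx 198.07 i$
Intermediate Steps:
$X{\left(E,u \right)} = 2$ ($X{\left(E,u \right)} = -2 + 4 = 2$)
$z{\left(l \right)} = \frac{45}{2}$ ($z{\left(l \right)} = \frac{l}{l} + \frac{43}{2} = 1 + 43 \cdot \frac{1}{2} = 1 + \frac{43}{2} = \frac{45}{2}$)
$\sqrt{z{\left(\left(-5\right) \left(-3\right) - 5 \right)} - 39253} = \sqrt{\frac{45}{2} - 39253} = \sqrt{- \frac{78461}{2}} = \frac{i \sqrt{156922}}{2}$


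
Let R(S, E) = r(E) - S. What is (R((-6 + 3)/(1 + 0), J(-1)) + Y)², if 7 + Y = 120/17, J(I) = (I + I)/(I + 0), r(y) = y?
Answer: 7396/289 ≈ 25.592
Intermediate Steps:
J(I) = 2 (J(I) = (2*I)/I = 2)
R(S, E) = E - S
Y = 1/17 (Y = -7 + 120/17 = 1/17 ≈ 0.058824)
(R((-6 + 3)/(1 + 0), J(-1)) + Y)² = ((2 - (-6 + 3)/(1 + 0)) + 1/17)² = ((2 - (-3)/1) + 1/17)² = ((2 - (-3)) + 1/17)² = ((2 - 1*(-3)) + 1/17)² = ((2 + 3) + 1/17)² = (5 + 1/17)² = (86/17)² = 7396/289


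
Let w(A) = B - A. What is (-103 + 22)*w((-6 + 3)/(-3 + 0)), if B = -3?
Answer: 324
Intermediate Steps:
w(A) = -3 - A
(-103 + 22)*w((-6 + 3)/(-3 + 0)) = (-103 + 22)*(-3 - (-6 + 3)/(-3 + 0)) = -81*(-3 - (-3)/(-3)) = -81*(-3 - (-3)*(-1)/3) = -81*(-3 - 1*1) = -81*(-3 - 1) = -81*(-4) = 324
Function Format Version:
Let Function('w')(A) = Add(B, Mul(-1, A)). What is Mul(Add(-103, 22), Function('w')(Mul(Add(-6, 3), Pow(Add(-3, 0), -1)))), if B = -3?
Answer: 324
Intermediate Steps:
Function('w')(A) = Add(-3, Mul(-1, A))
Mul(Add(-103, 22), Function('w')(Mul(Add(-6, 3), Pow(Add(-3, 0), -1)))) = Mul(Add(-103, 22), Add(-3, Mul(-1, Mul(Add(-6, 3), Pow(Add(-3, 0), -1))))) = Mul(-81, Add(-3, Mul(-1, Mul(-3, Pow(-3, -1))))) = Mul(-81, Add(-3, Mul(-1, Mul(-3, Rational(-1, 3))))) = Mul(-81, Add(-3, Mul(-1, 1))) = Mul(-81, Add(-3, -1)) = Mul(-81, -4) = 324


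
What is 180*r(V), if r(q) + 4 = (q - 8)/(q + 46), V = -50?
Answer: 1890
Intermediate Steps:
r(q) = -4 + (-8 + q)/(46 + q) (r(q) = -4 + (q - 8)/(q + 46) = -4 + (-8 + q)/(46 + q))
180*r(V) = 180*(3*(-64 - 1*(-50))/(46 - 50)) = 180*(3*(-64 + 50)/(-4)) = 180*(3*(-¼)*(-14)) = 180*(21/2) = 1890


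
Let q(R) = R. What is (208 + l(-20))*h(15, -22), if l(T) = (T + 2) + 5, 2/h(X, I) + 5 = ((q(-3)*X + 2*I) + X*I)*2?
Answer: -130/281 ≈ -0.46263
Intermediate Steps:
h(X, I) = 2/(-5 - 6*X + 4*I + 2*I*X) (h(X, I) = 2/(-5 + ((-3*X + 2*I) + X*I)*2) = 2/(-5 + ((-3*X + 2*I) + I*X)*2) = 2/(-5 + (-3*X + 2*I + I*X)*2) = 2/(-5 + (-6*X + 4*I + 2*I*X)) = 2/(-5 - 6*X + 4*I + 2*I*X))
l(T) = 7 + T (l(T) = (2 + T) + 5 = 7 + T)
(208 + l(-20))*h(15, -22) = (208 + (7 - 20))*(2/(-5 - 6*15 + 4*(-22) + 2*(-22)*15)) = (208 - 13)*(2/(-5 - 90 - 88 - 660)) = 195*(2/(-843)) = 195*(2*(-1/843)) = 195*(-2/843) = -130/281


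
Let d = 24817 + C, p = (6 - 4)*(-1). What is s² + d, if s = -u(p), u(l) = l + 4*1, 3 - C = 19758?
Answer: 5066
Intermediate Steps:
C = -19755 (C = 3 - 1*19758 = 3 - 19758 = -19755)
p = -2 (p = 2*(-1) = -2)
u(l) = 4 + l (u(l) = l + 4 = 4 + l)
d = 5062 (d = 24817 - 19755 = 5062)
s = -2 (s = -(4 - 2) = -1*2 = -2)
s² + d = (-2)² + 5062 = 4 + 5062 = 5066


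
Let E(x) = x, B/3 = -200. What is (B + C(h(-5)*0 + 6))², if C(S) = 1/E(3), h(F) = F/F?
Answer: 3236401/9 ≈ 3.5960e+5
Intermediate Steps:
B = -600 (B = 3*(-200) = -600)
h(F) = 1
C(S) = ⅓ (C(S) = 1/3 = ⅓)
(B + C(h(-5)*0 + 6))² = (-600 + ⅓)² = (-1799/3)² = 3236401/9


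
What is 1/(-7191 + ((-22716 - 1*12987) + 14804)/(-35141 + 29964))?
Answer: -5177/37206908 ≈ -0.00013914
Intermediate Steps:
1/(-7191 + ((-22716 - 1*12987) + 14804)/(-35141 + 29964)) = 1/(-7191 + ((-22716 - 12987) + 14804)/(-5177)) = 1/(-7191 + (-35703 + 14804)*(-1/5177)) = 1/(-7191 - 20899*(-1/5177)) = 1/(-7191 + 20899/5177) = 1/(-37206908/5177) = -5177/37206908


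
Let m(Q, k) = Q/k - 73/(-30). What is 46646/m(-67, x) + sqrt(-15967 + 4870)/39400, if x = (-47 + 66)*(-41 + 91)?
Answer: 66470550/3367 + 9*I*sqrt(137)/39400 ≈ 19742.0 + 0.0026737*I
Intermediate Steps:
x = 950 (x = 19*50 = 950)
m(Q, k) = 73/30 + Q/k (m(Q, k) = Q/k - 73*(-1/30) = Q/k + 73/30 = 73/30 + Q/k)
46646/m(-67, x) + sqrt(-15967 + 4870)/39400 = 46646/(73/30 - 67/950) + sqrt(-15967 + 4870)/39400 = 46646/(73/30 - 67*1/950) + sqrt(-11097)*(1/39400) = 46646/(73/30 - 67/950) + (9*I*sqrt(137))*(1/39400) = 46646/(3367/1425) + 9*I*sqrt(137)/39400 = 46646*(1425/3367) + 9*I*sqrt(137)/39400 = 66470550/3367 + 9*I*sqrt(137)/39400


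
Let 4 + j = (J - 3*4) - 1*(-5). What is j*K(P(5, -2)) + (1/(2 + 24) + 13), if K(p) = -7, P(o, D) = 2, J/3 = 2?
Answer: 1249/26 ≈ 48.038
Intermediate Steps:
J = 6 (J = 3*2 = 6)
j = -5 (j = -4 + ((6 - 3*4) - 1*(-5)) = -4 + ((6 - 12) + 5) = -4 + (-6 + 5) = -4 - 1 = -5)
j*K(P(5, -2)) + (1/(2 + 24) + 13) = -5*(-7) + (1/(2 + 24) + 13) = 35 + (1/26 + 13) = 35 + 339/26 = 1249/26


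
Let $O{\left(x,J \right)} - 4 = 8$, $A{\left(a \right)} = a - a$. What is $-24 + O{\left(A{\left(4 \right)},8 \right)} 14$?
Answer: $144$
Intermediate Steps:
$A{\left(a \right)} = 0$
$O{\left(x,J \right)} = 12$ ($O{\left(x,J \right)} = 4 + 8 = 12$)
$-24 + O{\left(A{\left(4 \right)},8 \right)} 14 = -24 + 12 \cdot 14 = -24 + 168 = 144$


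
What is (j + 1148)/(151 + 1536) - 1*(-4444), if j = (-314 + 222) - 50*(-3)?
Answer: 7498234/1687 ≈ 4444.7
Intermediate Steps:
j = 58 (j = -92 + 150 = 58)
(j + 1148)/(151 + 1536) - 1*(-4444) = (58 + 1148)/(151 + 1536) - 1*(-4444) = 1206/1687 + 4444 = 7498234/1687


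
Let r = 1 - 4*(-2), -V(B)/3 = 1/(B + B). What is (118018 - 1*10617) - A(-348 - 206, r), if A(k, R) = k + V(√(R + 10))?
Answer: 107955 + 3*√19/38 ≈ 1.0796e+5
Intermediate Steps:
V(B) = -3/(2*B) (V(B) = -3/(B + B) = -3*1/(2*B) = -3/(2*B))
r = 9 (r = 1 + 8 = 9)
A(k, R) = k - 3/(2*√(10 + R)) (A(k, R) = k - 3/(2*√(R + 10)) = k - 3/(2*√(10 + R)))
(118018 - 1*10617) - A(-348 - 206, r) = (118018 - 1*10617) - ((-348 - 206) - 3/(2*√(10 + 9))) = (118018 - 10617) - (-554 - 3*√19/38) = 107401 - (-554 - 3*√19/38) = 107401 + (554 + 3*√19/38) = 107955 + 3*√19/38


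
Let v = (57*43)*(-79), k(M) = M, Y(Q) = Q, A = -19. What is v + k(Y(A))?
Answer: -193648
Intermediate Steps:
v = -193629 (v = 2451*(-79) = -193629)
v + k(Y(A)) = -193629 - 19 = -193648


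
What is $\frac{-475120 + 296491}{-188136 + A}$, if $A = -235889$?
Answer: $\frac{178629}{424025} \approx 0.42127$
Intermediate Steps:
$\frac{-475120 + 296491}{-188136 + A} = \frac{-475120 + 296491}{-188136 - 235889} = - \frac{178629}{-424025} = \left(-178629\right) \left(- \frac{1}{424025}\right) = \frac{178629}{424025}$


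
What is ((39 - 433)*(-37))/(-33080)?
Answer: -7289/16540 ≈ -0.44069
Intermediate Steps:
((39 - 433)*(-37))/(-33080) = -394*(-37)*(-1/33080) = 14578*(-1/33080) = -7289/16540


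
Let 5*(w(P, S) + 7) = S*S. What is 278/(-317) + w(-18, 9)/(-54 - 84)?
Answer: -4487/4755 ≈ -0.94364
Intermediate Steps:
w(P, S) = -7 + S²/5 (w(P, S) = -7 + (S*S)/5 = -7 + S²/5)
278/(-317) + w(-18, 9)/(-54 - 84) = 278/(-317) + (-7 + (⅕)*9²)/(-54 - 84) = 278*(-1/317) + (-7 + (⅕)*81)/(-138) = -278/317 + (-7 + 81/5)*(-1/138) = -278/317 + (46/5)*(-1/138) = -278/317 - 1/15 = -4487/4755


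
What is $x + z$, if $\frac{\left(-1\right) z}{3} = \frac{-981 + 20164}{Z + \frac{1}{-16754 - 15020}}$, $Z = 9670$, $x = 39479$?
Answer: $\frac{4042758320805}{102418193} \approx 39473.0$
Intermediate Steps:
$z = - \frac{609520642}{102418193}$ ($z = - 3 \frac{-981 + 20164}{9670 + \frac{1}{-16754 - 15020}} = - 3 \frac{19183}{9670 + \frac{1}{-31774}} = - 3 \frac{19183}{9670 - \frac{1}{31774}} = - 3 \frac{19183}{\frac{307254579}{31774}} = - 3 \cdot 19183 \cdot \frac{31774}{307254579} = \left(-3\right) \frac{609520642}{307254579} = - \frac{609520642}{102418193} \approx -5.9513$)
$x + z = 39479 - \frac{609520642}{102418193} = \frac{4042758320805}{102418193}$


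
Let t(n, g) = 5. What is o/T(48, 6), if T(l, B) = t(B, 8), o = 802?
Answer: 802/5 ≈ 160.40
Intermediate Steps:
T(l, B) = 5
o/T(48, 6) = 802/5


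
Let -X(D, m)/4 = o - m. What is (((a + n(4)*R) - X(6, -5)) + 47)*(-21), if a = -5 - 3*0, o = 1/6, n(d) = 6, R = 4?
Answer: -1820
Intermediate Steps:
o = ⅙ ≈ 0.16667
a = -5 (a = -5 + 0 = -5)
X(D, m) = -⅔ + 4*m (X(D, m) = -4*(⅙ - m) = -⅔ + 4*m)
(((a + n(4)*R) - X(6, -5)) + 47)*(-21) = (((-5 + 6*4) - (-⅔ + 4*(-5))) + 47)*(-21) = (((-5 + 24) - (-⅔ - 20)) + 47)*(-21) = ((19 - 1*(-62/3)) + 47)*(-21) = ((19 + 62/3) + 47)*(-21) = (119/3 + 47)*(-21) = (260/3)*(-21) = -1820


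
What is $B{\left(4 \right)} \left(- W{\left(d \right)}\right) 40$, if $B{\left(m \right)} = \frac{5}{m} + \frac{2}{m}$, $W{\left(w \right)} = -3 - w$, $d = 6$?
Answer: $630$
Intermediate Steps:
$B{\left(m \right)} = \frac{7}{m}$
$B{\left(4 \right)} \left(- W{\left(d \right)}\right) 40 = \frac{7}{4} \left(- (-3 - 6)\right) 40 = 7 \cdot \frac{1}{4} \left(- (-3 - 6)\right) 40 = \frac{7 \left(\left(-1\right) \left(-9\right)\right)}{4} \cdot 40 = \frac{7}{4} \cdot 9 \cdot 40 = \frac{63}{4} \cdot 40 = 630$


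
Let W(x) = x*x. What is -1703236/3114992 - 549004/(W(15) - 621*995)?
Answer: 82263160981/240504638580 ≈ 0.34204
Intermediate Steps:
W(x) = x**2
-1703236/3114992 - 549004/(W(15) - 621*995) = -1703236/3114992 - 549004/(15**2 - 621*995) = -1703236*1/3114992 - 549004/(225 - 617895) = -425809/778748 - 549004/(-617670) = -425809/778748 - 549004*(-1/617670) = -425809/778748 + 274502/308835 = 82263160981/240504638580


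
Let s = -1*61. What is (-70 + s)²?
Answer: 17161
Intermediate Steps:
s = -61
(-70 + s)² = (-70 - 61)² = (-131)² = 17161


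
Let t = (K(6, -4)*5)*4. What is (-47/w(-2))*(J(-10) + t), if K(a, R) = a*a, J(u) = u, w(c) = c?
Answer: 16685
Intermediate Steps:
K(a, R) = a²
t = 720 (t = (6²*5)*4 = (36*5)*4 = 180*4 = 720)
(-47/w(-2))*(J(-10) + t) = (-47/(-2))*(-10 + 720) = -47*(-½)*710 = (47/2)*710 = 16685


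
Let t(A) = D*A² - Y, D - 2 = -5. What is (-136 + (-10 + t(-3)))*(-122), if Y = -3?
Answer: 20740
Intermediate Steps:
D = -3 (D = 2 - 5 = -3)
t(A) = 3 - 3*A² (t(A) = -3*A² - 1*(-3) = -3*A² + 3 = 3 - 3*A²)
(-136 + (-10 + t(-3)))*(-122) = (-136 + (-10 + (3 - 3*(-3)²)))*(-122) = (-136 + (-10 + (3 - 3*9)))*(-122) = (-136 + (-10 + (3 - 27)))*(-122) = (-136 + (-10 - 24))*(-122) = (-136 - 34)*(-122) = -170*(-122) = 20740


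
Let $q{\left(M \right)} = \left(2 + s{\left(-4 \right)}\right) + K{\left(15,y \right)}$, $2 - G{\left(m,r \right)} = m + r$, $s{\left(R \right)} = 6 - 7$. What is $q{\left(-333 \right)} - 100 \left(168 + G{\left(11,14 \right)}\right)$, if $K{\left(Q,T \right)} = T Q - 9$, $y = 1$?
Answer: $-14493$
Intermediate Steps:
$s{\left(R \right)} = -1$ ($s{\left(R \right)} = 6 - 7 = -1$)
$K{\left(Q,T \right)} = -9 + Q T$ ($K{\left(Q,T \right)} = Q T - 9 = -9 + Q T$)
$G{\left(m,r \right)} = 2 - m - r$ ($G{\left(m,r \right)} = 2 - \left(m + r\right) = 2 - m - r$)
$q{\left(M \right)} = 7$ ($q{\left(M \right)} = \left(2 - 1\right) + \left(-9 + 15 \cdot 1\right) = 1 + \left(-9 + 15\right) = 1 + 6 = 7$)
$q{\left(-333 \right)} - 100 \left(168 + G{\left(11,14 \right)}\right) = 7 - 100 \left(168 - 23\right) = 7 - 14500 = -14493$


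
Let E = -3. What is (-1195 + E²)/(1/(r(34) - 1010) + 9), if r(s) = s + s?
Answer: -1117212/8477 ≈ -131.79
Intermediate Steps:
r(s) = 2*s
(-1195 + E²)/(1/(r(34) - 1010) + 9) = (-1195 + (-3)²)/(1/(2*34 - 1010) + 9) = (-1195 + 9)/(1/(68 - 1010) + 9) = -1186/(1/(-942) + 9) = -1186/(-1/942 + 9) = -1186/8477/942 = -1186*942/8477 = -1117212/8477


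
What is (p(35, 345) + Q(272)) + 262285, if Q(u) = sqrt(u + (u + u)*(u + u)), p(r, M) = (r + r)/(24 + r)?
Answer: 15474885/59 + 132*sqrt(17) ≈ 2.6283e+5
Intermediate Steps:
p(r, M) = 2*r/(24 + r) (p(r, M) = (2*r)/(24 + r) = 2*r/(24 + r))
Q(u) = sqrt(u + 4*u**2) (Q(u) = sqrt(u + (2*u)*(2*u)) = sqrt(u + 4*u**2))
(p(35, 345) + Q(272)) + 262285 = (2*35/(24 + 35) + sqrt(272*(1 + 4*272))) + 262285 = (2*35/59 + sqrt(272*(1 + 1088))) + 262285 = (2*35*(1/59) + sqrt(272*1089)) + 262285 = (70/59 + sqrt(296208)) + 262285 = (70/59 + 132*sqrt(17)) + 262285 = 15474885/59 + 132*sqrt(17)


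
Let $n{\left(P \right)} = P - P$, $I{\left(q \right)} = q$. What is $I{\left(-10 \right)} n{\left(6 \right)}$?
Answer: $0$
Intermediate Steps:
$n{\left(P \right)} = 0$
$I{\left(-10 \right)} n{\left(6 \right)} = \left(-10\right) 0 = 0$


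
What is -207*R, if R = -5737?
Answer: 1187559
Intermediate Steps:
-207*R = -207*(-5737) = 1187559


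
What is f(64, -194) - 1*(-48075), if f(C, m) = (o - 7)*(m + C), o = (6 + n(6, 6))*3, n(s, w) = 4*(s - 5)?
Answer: 45085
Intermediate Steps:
n(s, w) = -20 + 4*s (n(s, w) = 4*(-5 + s) = -20 + 4*s)
o = 30 (o = (6 + (-20 + 4*6))*3 = (6 + (-20 + 24))*3 = (6 + 4)*3 = 10*3 = 30)
f(C, m) = 23*C + 23*m (f(C, m) = (30 - 7)*(m + C) = 23*(C + m) = 23*C + 23*m)
f(64, -194) - 1*(-48075) = (23*64 + 23*(-194)) - 1*(-48075) = (1472 - 4462) + 48075 = -2990 + 48075 = 45085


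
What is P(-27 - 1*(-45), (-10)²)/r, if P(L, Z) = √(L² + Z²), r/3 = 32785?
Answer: 2*√2581/98355 ≈ 0.0010331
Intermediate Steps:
r = 98355 (r = 3*32785 = 98355)
P(-27 - 1*(-45), (-10)²)/r = √((-27 - 1*(-45))² + ((-10)²)²)/98355 = √((-27 + 45)² + 100²)*(1/98355) = √(18² + 10000)*(1/98355) = √(324 + 10000)*(1/98355) = √10324*(1/98355) = (2*√2581)*(1/98355) = 2*√2581/98355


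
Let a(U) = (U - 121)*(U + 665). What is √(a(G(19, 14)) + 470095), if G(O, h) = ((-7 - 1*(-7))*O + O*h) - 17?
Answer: √587087 ≈ 766.22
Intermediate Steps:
G(O, h) = -17 + O*h (G(O, h) = ((-7 + 7)*O + O*h) - 17 = (0*O + O*h) - 17 = (0 + O*h) - 17 = O*h - 17 = -17 + O*h)
a(U) = (-121 + U)*(665 + U)
√(a(G(19, 14)) + 470095) = √((-80465 + (-17 + 19*14)² + 544*(-17 + 19*14)) + 470095) = √((-80465 + (-17 + 266)² + 544*(-17 + 266)) + 470095) = √((-80465 + 249² + 544*249) + 470095) = √((-80465 + 62001 + 135456) + 470095) = √(116992 + 470095) = √587087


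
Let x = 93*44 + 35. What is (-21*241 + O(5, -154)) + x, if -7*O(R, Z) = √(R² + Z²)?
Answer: -934 - √23741/7 ≈ -956.01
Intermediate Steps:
x = 4127 (x = 4092 + 35 = 4127)
O(R, Z) = -√(R² + Z²)/7
(-21*241 + O(5, -154)) + x = (-21*241 - √(5² + (-154)²)/7) + 4127 = (-5061 - √(25 + 23716)/7) + 4127 = (-5061 - √23741/7) + 4127 = -934 - √23741/7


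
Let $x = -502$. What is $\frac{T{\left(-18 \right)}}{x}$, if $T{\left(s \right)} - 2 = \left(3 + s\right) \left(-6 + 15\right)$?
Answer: $\frac{133}{502} \approx 0.26494$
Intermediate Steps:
$T{\left(s \right)} = 29 + 9 s$ ($T{\left(s \right)} = 2 + \left(3 + s\right) \left(-6 + 15\right) = 2 + \left(3 + s\right) 9 = 2 + \left(27 + 9 s\right) = 29 + 9 s$)
$\frac{T{\left(-18 \right)}}{x} = \frac{29 + 9 \left(-18\right)}{-502} = \left(29 - 162\right) \left(- \frac{1}{502}\right) = \left(-133\right) \left(- \frac{1}{502}\right) = \frac{133}{502}$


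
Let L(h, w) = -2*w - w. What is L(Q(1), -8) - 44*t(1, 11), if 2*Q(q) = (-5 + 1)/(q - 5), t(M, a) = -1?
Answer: 68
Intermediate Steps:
Q(q) = -2/(-5 + q) (Q(q) = ((-5 + 1)/(q - 5))/2 = (-4/(-5 + q))/2 = -2/(-5 + q))
L(h, w) = -3*w
L(Q(1), -8) - 44*t(1, 11) = -3*(-8) - 44*(-1) = 24 + 44 = 68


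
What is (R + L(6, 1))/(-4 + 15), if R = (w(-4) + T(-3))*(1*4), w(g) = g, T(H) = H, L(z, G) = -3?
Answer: -31/11 ≈ -2.8182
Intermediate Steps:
R = -28 (R = (-4 - 3)*(1*4) = -7*4 = -28)
(R + L(6, 1))/(-4 + 15) = (-28 - 3)/(-4 + 15) = -31/11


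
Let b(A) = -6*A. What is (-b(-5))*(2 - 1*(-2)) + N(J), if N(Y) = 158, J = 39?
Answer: 38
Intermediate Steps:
(-b(-5))*(2 - 1*(-2)) + N(J) = (-(-6)*(-5))*(2 - 1*(-2)) + 158 = (-1*30)*(2 + 2) + 158 = -30*4 + 158 = -120 + 158 = 38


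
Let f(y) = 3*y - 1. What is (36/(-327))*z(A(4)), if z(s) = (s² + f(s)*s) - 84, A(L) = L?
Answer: 288/109 ≈ 2.6422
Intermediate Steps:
f(y) = -1 + 3*y
z(s) = -84 + s² + s*(-1 + 3*s) (z(s) = (s² + (-1 + 3*s)*s) - 84 = (s² + s*(-1 + 3*s)) - 84 = -84 + s² + s*(-1 + 3*s))
(36/(-327))*z(A(4)) = (36/(-327))*(-84 - 1*4 + 4*4²) = (36*(-1/327))*(-84 - 4 + 4*16) = -12*(-84 - 4 + 64)/109 = -12/109*(-24) = 288/109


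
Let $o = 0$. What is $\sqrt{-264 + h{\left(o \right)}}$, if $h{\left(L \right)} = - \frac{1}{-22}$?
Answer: $\frac{i \sqrt{127754}}{22} \approx 16.247 i$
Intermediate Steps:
$h{\left(L \right)} = \frac{1}{22}$ ($h{\left(L \right)} = \left(-1\right) \left(- \frac{1}{22}\right) = \frac{1}{22}$)
$\sqrt{-264 + h{\left(o \right)}} = \sqrt{-264 + \frac{1}{22}} = \sqrt{- \frac{5807}{22}} = \frac{i \sqrt{127754}}{22}$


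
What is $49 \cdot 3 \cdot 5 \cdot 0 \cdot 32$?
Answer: $0$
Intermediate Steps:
$49 \cdot 3 \cdot 5 \cdot 0 \cdot 32 = 49 \cdot 15 \cdot 0 \cdot 32 = 49 \cdot 0 \cdot 32 = 0 \cdot 32 = 0$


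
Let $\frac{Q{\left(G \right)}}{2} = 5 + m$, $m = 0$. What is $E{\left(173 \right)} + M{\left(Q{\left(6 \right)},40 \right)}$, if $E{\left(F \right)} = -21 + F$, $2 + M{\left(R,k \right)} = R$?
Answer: $160$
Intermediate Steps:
$Q{\left(G \right)} = 10$ ($Q{\left(G \right)} = 2 \left(5 + 0\right) = 2 \cdot 5 = 10$)
$M{\left(R,k \right)} = -2 + R$
$E{\left(173 \right)} + M{\left(Q{\left(6 \right)},40 \right)} = \left(-21 + 173\right) + \left(-2 + 10\right) = 152 + 8 = 160$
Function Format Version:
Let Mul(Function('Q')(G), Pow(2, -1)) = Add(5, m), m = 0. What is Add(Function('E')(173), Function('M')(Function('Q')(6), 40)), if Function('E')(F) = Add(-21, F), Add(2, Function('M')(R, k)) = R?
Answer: 160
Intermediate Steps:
Function('Q')(G) = 10 (Function('Q')(G) = Mul(2, Add(5, 0)) = Mul(2, 5) = 10)
Function('M')(R, k) = Add(-2, R)
Add(Function('E')(173), Function('M')(Function('Q')(6), 40)) = Add(Add(-21, 173), Add(-2, 10)) = Add(152, 8) = 160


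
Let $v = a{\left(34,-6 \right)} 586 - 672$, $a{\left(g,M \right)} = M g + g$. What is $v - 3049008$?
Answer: $-3149300$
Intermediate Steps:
$a{\left(g,M \right)} = g + M g$
$v = -100292$ ($v = 34 \left(1 - 6\right) 586 - 672 = 34 \left(-5\right) 586 - 672 = \left(-170\right) 586 - 672 = -99620 - 672 = -100292$)
$v - 3049008 = -100292 - 3049008 = -3149300$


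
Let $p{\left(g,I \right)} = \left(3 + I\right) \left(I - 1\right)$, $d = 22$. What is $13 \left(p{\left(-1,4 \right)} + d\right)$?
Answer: $559$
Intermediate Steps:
$p{\left(g,I \right)} = \left(-1 + I\right) \left(3 + I\right)$ ($p{\left(g,I \right)} = \left(3 + I\right) \left(-1 + I\right) = \left(-1 + I\right) \left(3 + I\right)$)
$13 \left(p{\left(-1,4 \right)} + d\right) = 13 \left(\left(-3 + 4^{2} + 2 \cdot 4\right) + 22\right) = 13 \left(\left(-3 + 16 + 8\right) + 22\right) = 13 \left(21 + 22\right) = 13 \cdot 43 = 559$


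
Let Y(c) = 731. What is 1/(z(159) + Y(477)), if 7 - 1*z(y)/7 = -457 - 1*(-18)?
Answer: 1/3853 ≈ 0.00025954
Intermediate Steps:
z(y) = 3122 (z(y) = 49 - 7*(-457 - 1*(-18)) = 49 - 7*(-457 + 18) = 49 - 7*(-439) = 49 + 3073 = 3122)
1/(z(159) + Y(477)) = 1/(3122 + 731) = 1/3853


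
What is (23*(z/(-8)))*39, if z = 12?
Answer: -2691/2 ≈ -1345.5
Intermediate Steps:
(23*(z/(-8)))*39 = (23*(12/(-8)))*39 = (23*(12*(-⅛)))*39 = (23*(-3/2))*39 = -69/2*39 = -2691/2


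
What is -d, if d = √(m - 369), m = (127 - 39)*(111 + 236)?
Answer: -√30167 ≈ -173.69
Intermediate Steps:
m = 30536 (m = 88*347 = 30536)
d = √30167 (d = √(30536 - 369) = √30167 ≈ 173.69)
-d = -√30167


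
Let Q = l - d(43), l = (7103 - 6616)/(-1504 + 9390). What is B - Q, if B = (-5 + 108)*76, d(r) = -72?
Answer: 61163329/7886 ≈ 7755.9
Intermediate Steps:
l = 487/7886 ≈ 0.061755
B = 7828 (B = 103*76 = 7828)
Q = 568279/7886 (Q = 487/7886 - 1*(-72) = 487/7886 + 72 = 568279/7886 ≈ 72.062)
B - Q = 7828 - 1*568279/7886 = 7828 - 568279/7886 = 61163329/7886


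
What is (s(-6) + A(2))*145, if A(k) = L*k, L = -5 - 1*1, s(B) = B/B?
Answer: -1595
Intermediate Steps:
s(B) = 1
L = -6 (L = -5 - 1 = -6)
A(k) = -6*k
(s(-6) + A(2))*145 = (1 - 6*2)*145 = (1 - 12)*145 = -11*145 = -1595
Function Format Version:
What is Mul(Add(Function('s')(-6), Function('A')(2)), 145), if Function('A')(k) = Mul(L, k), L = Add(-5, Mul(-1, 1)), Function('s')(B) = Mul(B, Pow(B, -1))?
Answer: -1595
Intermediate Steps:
Function('s')(B) = 1
L = -6 (L = Add(-5, -1) = -6)
Function('A')(k) = Mul(-6, k)
Mul(Add(Function('s')(-6), Function('A')(2)), 145) = Mul(Add(1, Mul(-6, 2)), 145) = Mul(Add(1, -12), 145) = Mul(-11, 145) = -1595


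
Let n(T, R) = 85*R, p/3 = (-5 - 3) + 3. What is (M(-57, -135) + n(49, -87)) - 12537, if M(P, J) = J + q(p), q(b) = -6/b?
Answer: -100333/5 ≈ -20067.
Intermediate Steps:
p = -15 (p = 3*((-5 - 3) + 3) = 3*(-8 + 3) = 3*(-5) = -15)
M(P, J) = ⅖ + J (M(P, J) = J - 6/(-15) = J - 6*(-1/15) = J + ⅖ = ⅖ + J)
(M(-57, -135) + n(49, -87)) - 12537 = ((⅖ - 135) + 85*(-87)) - 12537 = (-673/5 - 7395) - 12537 = -37648/5 - 12537 = -100333/5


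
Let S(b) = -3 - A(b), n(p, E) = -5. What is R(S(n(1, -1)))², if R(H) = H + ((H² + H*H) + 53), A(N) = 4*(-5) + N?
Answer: 1087849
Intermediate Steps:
A(N) = -20 + N
S(b) = 17 - b (S(b) = -3 - (-20 + b) = -3 + (20 - b) = 17 - b)
R(H) = 53 + H + 2*H² (R(H) = H + ((H² + H²) + 53) = H + (2*H² + 53) = H + (53 + 2*H²) = 53 + H + 2*H²)
R(S(n(1, -1)))² = (53 + (17 - 1*(-5)) + 2*(17 - 1*(-5))²)² = (53 + (17 + 5) + 2*(17 + 5)²)² = (53 + 22 + 2*22²)² = (53 + 22 + 2*484)² = (53 + 22 + 968)² = 1043² = 1087849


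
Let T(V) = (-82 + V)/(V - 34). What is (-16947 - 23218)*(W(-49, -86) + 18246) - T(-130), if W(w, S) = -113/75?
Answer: -450665896756/615 ≈ -7.3279e+8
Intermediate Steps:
T(V) = (-82 + V)/(-34 + V)
W(w, S) = -113/75 (W(w, S) = -113*1/75 = -113/75)
(-16947 - 23218)*(W(-49, -86) + 18246) - T(-130) = (-16947 - 23218)*(-113/75 + 18246) - (-82 - 130)/(-34 - 130) = -40165*1368337/75 - (-212)/(-164) = -10991851121/15 - (-1)*(-212)/164 = -10991851121/15 - 1*53/41 = -10991851121/15 - 53/41 = -450665896756/615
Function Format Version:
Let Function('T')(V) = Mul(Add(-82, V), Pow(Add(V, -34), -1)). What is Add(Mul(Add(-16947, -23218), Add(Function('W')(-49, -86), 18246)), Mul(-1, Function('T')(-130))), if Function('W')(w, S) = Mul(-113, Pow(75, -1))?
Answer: Rational(-450665896756, 615) ≈ -7.3279e+8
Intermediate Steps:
Function('T')(V) = Mul(Pow(Add(-34, V), -1), Add(-82, V)) (Function('T')(V) = Mul(Add(-82, V), Pow(Add(-34, V), -1)) = Mul(Pow(Add(-34, V), -1), Add(-82, V)))
Function('W')(w, S) = Rational(-113, 75) (Function('W')(w, S) = Mul(-113, Rational(1, 75)) = Rational(-113, 75))
Add(Mul(Add(-16947, -23218), Add(Function('W')(-49, -86), 18246)), Mul(-1, Function('T')(-130))) = Add(Mul(Add(-16947, -23218), Add(Rational(-113, 75), 18246)), Mul(-1, Mul(Pow(Add(-34, -130), -1), Add(-82, -130)))) = Add(Mul(-40165, Rational(1368337, 75)), Mul(-1, Mul(Pow(-164, -1), -212))) = Add(Rational(-10991851121, 15), Mul(-1, Mul(Rational(-1, 164), -212))) = Add(Rational(-10991851121, 15), Mul(-1, Rational(53, 41))) = Add(Rational(-10991851121, 15), Rational(-53, 41)) = Rational(-450665896756, 615)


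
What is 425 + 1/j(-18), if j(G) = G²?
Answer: 137701/324 ≈ 425.00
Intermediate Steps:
425 + 1/j(-18) = 425 + 1/((-18)²) = 425 + 1/324 = 137701/324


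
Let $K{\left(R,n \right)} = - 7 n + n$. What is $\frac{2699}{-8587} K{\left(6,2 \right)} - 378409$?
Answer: $- \frac{3249365695}{8587} \approx -3.7841 \cdot 10^{5}$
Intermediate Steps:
$K{\left(R,n \right)} = - 6 n$
$\frac{2699}{-8587} K{\left(6,2 \right)} - 378409 = \frac{2699}{-8587} \left(\left(-6\right) 2\right) - 378409 = 2699 \left(- \frac{1}{8587}\right) \left(-12\right) - 378409 = \left(- \frac{2699}{8587}\right) \left(-12\right) - 378409 = \frac{32388}{8587} - 378409 = - \frac{3249365695}{8587}$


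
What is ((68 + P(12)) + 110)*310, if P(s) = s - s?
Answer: 55180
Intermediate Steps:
P(s) = 0
((68 + P(12)) + 110)*310 = ((68 + 0) + 110)*310 = (68 + 110)*310 = 178*310 = 55180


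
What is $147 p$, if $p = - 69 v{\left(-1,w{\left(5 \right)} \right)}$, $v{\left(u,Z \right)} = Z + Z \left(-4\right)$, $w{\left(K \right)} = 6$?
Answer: $182574$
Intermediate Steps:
$v{\left(u,Z \right)} = - 3 Z$ ($v{\left(u,Z \right)} = Z - 4 Z = - 3 Z$)
$p = 1242$ ($p = - 69 \left(\left(-3\right) 6\right) = \left(-69\right) \left(-18\right) = 1242$)
$147 p = 147 \cdot 1242 = 182574$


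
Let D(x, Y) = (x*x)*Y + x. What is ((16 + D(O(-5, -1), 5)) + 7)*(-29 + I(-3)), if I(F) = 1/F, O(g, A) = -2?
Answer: -3608/3 ≈ -1202.7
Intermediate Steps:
D(x, Y) = x + Y*x² (D(x, Y) = x²*Y + x = Y*x² + x = x + Y*x²)
((16 + D(O(-5, -1), 5)) + 7)*(-29 + I(-3)) = ((16 - 2*(1 + 5*(-2))) + 7)*(-29 + 1/(-3)) = ((16 - 2*(1 - 10)) + 7)*(-29 - ⅓) = ((16 - 2*(-9)) + 7)*(-88/3) = ((16 + 18) + 7)*(-88/3) = (34 + 7)*(-88/3) = 41*(-88/3) = -3608/3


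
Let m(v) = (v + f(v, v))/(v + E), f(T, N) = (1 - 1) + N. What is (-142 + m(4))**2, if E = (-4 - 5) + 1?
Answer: 20736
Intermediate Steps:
f(T, N) = N (f(T, N) = 0 + N = N)
E = -8 (E = -9 + 1 = -8)
m(v) = 2*v/(-8 + v) (m(v) = (v + v)/(v - 8) = (2*v)/(-8 + v) = 2*v/(-8 + v))
(-142 + m(4))**2 = (-142 + 2*4/(-8 + 4))**2 = (-142 + 2*4/(-4))**2 = (-142 + 2*4*(-1/4))**2 = (-142 - 2)**2 = (-144)**2 = 20736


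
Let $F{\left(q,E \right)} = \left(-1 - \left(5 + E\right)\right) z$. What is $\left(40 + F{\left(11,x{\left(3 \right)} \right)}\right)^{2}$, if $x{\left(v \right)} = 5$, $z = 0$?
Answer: $1600$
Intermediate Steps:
$F{\left(q,E \right)} = 0$ ($F{\left(q,E \right)} = \left(-1 - \left(5 + E\right)\right) 0 = \left(-6 - E\right) 0 = 0$)
$\left(40 + F{\left(11,x{\left(3 \right)} \right)}\right)^{2} = \left(40 + 0\right)^{2} = 40^{2} = 1600$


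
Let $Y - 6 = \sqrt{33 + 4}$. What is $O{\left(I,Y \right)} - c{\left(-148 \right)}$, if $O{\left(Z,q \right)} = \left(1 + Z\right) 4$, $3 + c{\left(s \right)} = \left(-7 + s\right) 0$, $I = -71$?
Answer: $-277$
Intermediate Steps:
$c{\left(s \right)} = -3$ ($c{\left(s \right)} = -3 + \left(-7 + s\right) 0 = -3 + 0 = -3$)
$Y = 6 + \sqrt{37}$ ($Y = 6 + \sqrt{33 + 4} = 6 + \sqrt{37} \approx 12.083$)
$O{\left(Z,q \right)} = 4 + 4 Z$
$O{\left(I,Y \right)} - c{\left(-148 \right)} = \left(4 + 4 \left(-71\right)\right) - -3 = \left(4 - 284\right) + 3 = -280 + 3 = -277$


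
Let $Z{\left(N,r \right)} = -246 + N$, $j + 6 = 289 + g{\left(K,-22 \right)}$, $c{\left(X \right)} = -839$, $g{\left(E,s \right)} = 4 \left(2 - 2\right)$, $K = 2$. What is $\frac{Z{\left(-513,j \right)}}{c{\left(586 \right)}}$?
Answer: $\frac{759}{839} \approx 0.90465$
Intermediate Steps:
$g{\left(E,s \right)} = 0$ ($g{\left(E,s \right)} = 4 \cdot 0 = 0$)
$j = 283$ ($j = -6 + \left(289 + 0\right) = -6 + 289 = 283$)
$\frac{Z{\left(-513,j \right)}}{c{\left(586 \right)}} = \frac{-246 - 513}{-839} = \left(-759\right) \left(- \frac{1}{839}\right) = \frac{759}{839}$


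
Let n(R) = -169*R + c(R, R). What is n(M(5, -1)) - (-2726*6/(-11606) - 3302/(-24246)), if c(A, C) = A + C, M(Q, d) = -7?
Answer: 82130157314/70349769 ≈ 1167.5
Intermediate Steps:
n(R) = -167*R (n(R) = -169*R + (R + R) = -169*R + 2*R = -167*R)
n(M(5, -1)) - (-2726*6/(-11606) - 3302/(-24246)) = -167*(-7) - (-2726*6/(-11606) - 3302/(-24246)) = 1169 - (-16356*(-1/11606) - 3302*(-1/24246)) = 1169 - (8178/5803 + 1651/12123) = 1169 - 1*108722647/70349769 = 1169 - 108722647/70349769 = 82130157314/70349769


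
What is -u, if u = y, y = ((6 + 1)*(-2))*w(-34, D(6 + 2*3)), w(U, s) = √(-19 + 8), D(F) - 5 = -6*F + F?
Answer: 14*I*√11 ≈ 46.433*I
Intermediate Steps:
D(F) = 5 - 5*F (D(F) = 5 + (-6*F + F) = 5 - 5*F)
w(U, s) = I*√11 (w(U, s) = √(-11) = I*√11)
y = -14*I*√11 (y = ((6 + 1)*(-2))*(I*√11) = (7*(-2))*(I*√11) = -14*I*√11 ≈ -46.433*I)
u = -14*I*√11 ≈ -46.433*I
-u = -(-14)*I*√11 = 14*I*√11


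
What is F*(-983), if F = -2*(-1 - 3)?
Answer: -7864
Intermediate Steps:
F = 8 (F = -2*(-4) = 8)
F*(-983) = 8*(-983) = -7864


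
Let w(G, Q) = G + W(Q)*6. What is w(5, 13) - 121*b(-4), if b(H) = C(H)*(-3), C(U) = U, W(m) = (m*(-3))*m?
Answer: -4489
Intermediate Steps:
W(m) = -3*m² (W(m) = (-3*m)*m = -3*m²)
w(G, Q) = G - 18*Q² (w(G, Q) = G - 3*Q²*6 = G - 18*Q²)
b(H) = -3*H (b(H) = H*(-3) = -3*H)
w(5, 13) - 121*b(-4) = (5 - 18*13²) - (-363)*(-4) = (5 - 18*169) - 121*12 = (5 - 3042) - 1452 = -3037 - 1452 = -4489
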